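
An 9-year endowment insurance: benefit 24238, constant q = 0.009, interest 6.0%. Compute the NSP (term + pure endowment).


Term component = 1436.4338
Pure endowment = 9_p_x * v^9 * benefit = 0.921856 * 0.591898 * 24238 = 13225.3412
NSP = 14661.7749


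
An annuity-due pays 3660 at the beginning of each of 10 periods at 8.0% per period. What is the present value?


PV_due = PMT * (1-(1+i)^(-n))/i * (1+i)
PV_immediate = 24558.8979
PV_due = 24558.8979 * 1.08
= 26523.6098


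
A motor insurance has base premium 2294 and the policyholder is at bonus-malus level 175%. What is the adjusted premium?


adjusted = base * BM_level / 100
= 2294 * 175 / 100
= 2294 * 1.75
= 4014.5


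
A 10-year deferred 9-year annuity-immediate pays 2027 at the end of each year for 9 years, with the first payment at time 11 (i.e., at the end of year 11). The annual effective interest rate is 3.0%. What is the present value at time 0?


PV at time 10 of the 9-year annuity-immediate:
a_n = 2027 * (1-(1+0.03)^(-9))/0.03 = 15782.4428
Discount back 10 years to time 0:
PV = 15782.4428 * (1+0.03)^(-10)
= 15782.4428 * 0.744094
= 11743.6196


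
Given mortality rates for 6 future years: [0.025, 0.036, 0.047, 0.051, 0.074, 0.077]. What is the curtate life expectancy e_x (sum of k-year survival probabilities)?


e_x = sum_{k=1}^{n} k_p_x
k_p_x values:
  1_p_x = 0.975
  2_p_x = 0.9399
  3_p_x = 0.895725
  4_p_x = 0.850043
  5_p_x = 0.78714
  6_p_x = 0.72653
e_x = 5.1743


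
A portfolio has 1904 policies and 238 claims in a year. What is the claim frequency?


frequency = claims / policies
= 238 / 1904
= 0.125


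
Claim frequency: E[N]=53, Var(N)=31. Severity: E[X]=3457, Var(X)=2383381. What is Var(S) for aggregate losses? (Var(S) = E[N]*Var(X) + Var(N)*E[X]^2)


Var(S) = E[N]*Var(X) + Var(N)*E[X]^2
= 53*2383381 + 31*3457^2
= 126319193 + 370476319
= 4.9680e+08


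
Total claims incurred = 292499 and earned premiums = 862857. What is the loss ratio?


Loss ratio = claims / premiums
= 292499 / 862857
= 0.339


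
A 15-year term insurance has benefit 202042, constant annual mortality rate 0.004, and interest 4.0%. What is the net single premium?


NSP = benefit * sum_{k=0}^{n-1} k_p_x * q * v^(k+1)
With constant q=0.004, v=0.961538
Sum = 0.043376
NSP = 202042 * 0.043376
= 8763.7462


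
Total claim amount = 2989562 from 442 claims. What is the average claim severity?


severity = total / number
= 2989562 / 442
= 6763.7149


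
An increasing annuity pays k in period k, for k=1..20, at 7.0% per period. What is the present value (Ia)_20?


(Ia)_n = sum_{k=1}^{n} k * v^k, v = 1/(1+i)
v = 0.934579
Sum computed term by term:
(Ia)_20 = 88.1031


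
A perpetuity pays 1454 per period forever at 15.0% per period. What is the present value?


PV = PMT / i
= 1454 / 0.15
= 9693.3333


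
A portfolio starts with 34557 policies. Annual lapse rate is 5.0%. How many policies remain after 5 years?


remaining = initial * (1 - lapse)^years
= 34557 * (1 - 0.05)^5
= 34557 * 0.773781
= 26739.5479


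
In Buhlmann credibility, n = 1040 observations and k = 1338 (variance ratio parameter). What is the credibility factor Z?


Z = n / (n + k)
= 1040 / (1040 + 1338)
= 1040 / 2378
= 0.4373


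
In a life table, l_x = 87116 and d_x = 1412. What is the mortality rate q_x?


q_x = d_x / l_x
= 1412 / 87116
= 0.0162


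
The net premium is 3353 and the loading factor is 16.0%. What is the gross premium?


Gross = net * (1 + loading)
= 3353 * (1 + 0.16)
= 3353 * 1.16
= 3889.48


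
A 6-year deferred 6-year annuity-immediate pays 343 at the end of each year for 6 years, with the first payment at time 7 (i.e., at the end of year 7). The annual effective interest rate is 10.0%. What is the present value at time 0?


PV at time 6 of the 6-year annuity-immediate:
a_n = 343 * (1-(1+0.1)^(-6))/0.1 = 1493.8544
Discount back 6 years to time 0:
PV = 1493.8544 * (1+0.1)^(-6)
= 1493.8544 * 0.564474
= 843.2419


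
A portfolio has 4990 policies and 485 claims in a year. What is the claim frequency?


frequency = claims / policies
= 485 / 4990
= 0.0972


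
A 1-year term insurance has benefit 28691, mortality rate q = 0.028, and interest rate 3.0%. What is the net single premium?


NSP = benefit * q * v
v = 1/(1+i) = 0.970874
NSP = 28691 * 0.028 * 0.970874
= 779.9495


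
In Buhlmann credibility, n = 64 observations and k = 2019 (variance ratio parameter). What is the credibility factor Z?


Z = n / (n + k)
= 64 / (64 + 2019)
= 64 / 2083
= 0.0307


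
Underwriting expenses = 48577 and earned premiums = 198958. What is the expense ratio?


Expense ratio = expenses / premiums
= 48577 / 198958
= 0.2442


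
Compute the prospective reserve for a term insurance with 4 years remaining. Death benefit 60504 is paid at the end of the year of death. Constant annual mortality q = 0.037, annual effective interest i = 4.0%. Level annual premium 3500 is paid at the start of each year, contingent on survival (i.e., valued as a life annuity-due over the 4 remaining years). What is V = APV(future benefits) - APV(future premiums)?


v = 1/(1+i) = 0.961538
APV(future benefits) per unit = sum_{k=0}^{3} k_p_x * q * v^(k+1) = 0.127269
APV(future benefits) = 60504 * 0.127269 = 7700.2822
Life annuity-due factor ä_{x:4} = sum_{k=0}^{3} k_p_x * v^k = 3.57729
APV(future premiums) = 3500 * 3.57729 = 12520.5155
V = 7700.2822 - 12520.5155
= -4820.2334


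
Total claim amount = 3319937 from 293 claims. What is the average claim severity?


severity = total / number
= 3319937 / 293
= 11330.843


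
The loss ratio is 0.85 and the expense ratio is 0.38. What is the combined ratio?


Combined ratio = loss ratio + expense ratio
= 0.85 + 0.38
= 1.23


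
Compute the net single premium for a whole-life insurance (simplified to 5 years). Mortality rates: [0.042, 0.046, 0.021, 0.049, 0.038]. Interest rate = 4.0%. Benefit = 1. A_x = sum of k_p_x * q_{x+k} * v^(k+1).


v = 0.961538
Year 0: k_p_x=1.0, q=0.042, term=0.040385
Year 1: k_p_x=0.958, q=0.046, term=0.040743
Year 2: k_p_x=0.913932, q=0.021, term=0.017062
Year 3: k_p_x=0.894739, q=0.049, term=0.037477
Year 4: k_p_x=0.850897, q=0.038, term=0.026576
A_x = 0.1622


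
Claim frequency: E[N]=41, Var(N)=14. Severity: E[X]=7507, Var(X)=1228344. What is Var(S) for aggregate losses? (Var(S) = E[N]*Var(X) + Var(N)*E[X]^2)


Var(S) = E[N]*Var(X) + Var(N)*E[X]^2
= 41*1228344 + 14*7507^2
= 50362104 + 788970686
= 8.3933e+08


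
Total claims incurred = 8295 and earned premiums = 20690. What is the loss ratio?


Loss ratio = claims / premiums
= 8295 / 20690
= 0.4009


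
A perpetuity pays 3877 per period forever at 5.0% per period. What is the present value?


PV = PMT / i
= 3877 / 0.05
= 77540.0


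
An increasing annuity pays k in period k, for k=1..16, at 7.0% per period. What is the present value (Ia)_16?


(Ia)_n = sum_{k=1}^{n} k * v^k, v = 1/(1+i)
v = 0.934579
Sum computed term by term:
(Ia)_16 = 66.9737


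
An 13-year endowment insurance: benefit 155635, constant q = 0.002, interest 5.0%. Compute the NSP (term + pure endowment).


Term component = 2893.0317
Pure endowment = 13_p_x * v^13 * benefit = 0.97431 * 0.530321 * 155635 = 80416.1763
NSP = 83309.2079


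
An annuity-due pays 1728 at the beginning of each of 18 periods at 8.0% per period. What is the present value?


PV_due = PMT * (1-(1+i)^(-n))/i * (1+i)
PV_immediate = 16194.621
PV_due = 16194.621 * 1.08
= 17490.1906


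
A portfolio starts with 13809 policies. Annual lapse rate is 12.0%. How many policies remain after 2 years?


remaining = initial * (1 - lapse)^years
= 13809 * (1 - 0.12)^2
= 13809 * 0.7744
= 10693.6896


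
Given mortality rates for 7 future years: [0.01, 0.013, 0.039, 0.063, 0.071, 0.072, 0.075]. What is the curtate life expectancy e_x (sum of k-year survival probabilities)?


e_x = sum_{k=1}^{n} k_p_x
k_p_x values:
  1_p_x = 0.99
  2_p_x = 0.97713
  3_p_x = 0.939022
  4_p_x = 0.879864
  5_p_x = 0.817393
  6_p_x = 0.758541
  7_p_x = 0.70165
e_x = 6.0636


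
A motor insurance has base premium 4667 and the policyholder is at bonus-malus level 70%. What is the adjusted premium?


adjusted = base * BM_level / 100
= 4667 * 70 / 100
= 4667 * 0.7
= 3266.9


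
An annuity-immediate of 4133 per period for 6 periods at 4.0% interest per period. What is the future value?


FV = PMT * ((1+i)^n - 1) / i
= 4133 * ((1.04)^6 - 1) / 0.04
= 4133 * (1.265319 - 1) / 0.04
= 27414.0876


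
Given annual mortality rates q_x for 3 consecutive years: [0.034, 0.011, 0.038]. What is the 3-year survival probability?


p_k = 1 - q_k for each year
Survival = product of (1 - q_k)
= 0.966 * 0.989 * 0.962
= 0.9191


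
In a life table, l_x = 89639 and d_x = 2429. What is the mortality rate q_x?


q_x = d_x / l_x
= 2429 / 89639
= 0.0271


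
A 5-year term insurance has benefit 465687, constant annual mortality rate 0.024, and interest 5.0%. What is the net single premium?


NSP = benefit * sum_{k=0}^{n-1} k_p_x * q * v^(k+1)
With constant q=0.024, v=0.952381
Sum = 0.099273
NSP = 465687 * 0.099273
= 46230.0147


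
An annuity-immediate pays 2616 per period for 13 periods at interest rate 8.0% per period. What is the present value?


PV = PMT * (1 - (1+i)^(-n)) / i
= 2616 * (1 - (1+0.08)^(-13)) / 0.08
= 2616 * (1 - 0.367698) / 0.08
= 2616 * 7.903776
= 20676.2779


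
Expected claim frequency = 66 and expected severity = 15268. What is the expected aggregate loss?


E[S] = E[N] * E[X]
= 66 * 15268
= 1.0077e+06


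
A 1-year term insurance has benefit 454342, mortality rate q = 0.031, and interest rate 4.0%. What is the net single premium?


NSP = benefit * q * v
v = 1/(1+i) = 0.961538
NSP = 454342 * 0.031 * 0.961538
= 13542.8865


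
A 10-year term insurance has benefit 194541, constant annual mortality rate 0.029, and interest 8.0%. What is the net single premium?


NSP = benefit * sum_{k=0}^{n-1} k_p_x * q * v^(k+1)
With constant q=0.029, v=0.925926
Sum = 0.174237
NSP = 194541 * 0.174237
= 33896.3143


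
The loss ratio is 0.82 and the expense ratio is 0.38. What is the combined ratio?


Combined ratio = loss ratio + expense ratio
= 0.82 + 0.38
= 1.2


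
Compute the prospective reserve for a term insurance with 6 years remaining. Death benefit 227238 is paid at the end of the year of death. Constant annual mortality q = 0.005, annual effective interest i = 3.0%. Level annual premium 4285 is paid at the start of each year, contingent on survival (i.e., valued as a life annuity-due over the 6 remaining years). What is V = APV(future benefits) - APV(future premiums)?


v = 1/(1+i) = 0.970874
APV(future benefits) per unit = sum_{k=0}^{5} k_p_x * q * v^(k+1) = 0.026761
APV(future benefits) = 227238 * 0.026761 = 6081.1583
Life annuity-due factor ä_{x:6} = sum_{k=0}^{5} k_p_x * v^k = 5.512804
APV(future premiums) = 4285 * 5.512804 = 23622.3663
V = 6081.1583 - 23622.3663
= -17541.208


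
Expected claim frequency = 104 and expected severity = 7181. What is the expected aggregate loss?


E[S] = E[N] * E[X]
= 104 * 7181
= 746824


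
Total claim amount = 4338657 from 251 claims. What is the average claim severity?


severity = total / number
= 4338657 / 251
= 17285.4861


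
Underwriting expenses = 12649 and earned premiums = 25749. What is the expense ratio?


Expense ratio = expenses / premiums
= 12649 / 25749
= 0.4912


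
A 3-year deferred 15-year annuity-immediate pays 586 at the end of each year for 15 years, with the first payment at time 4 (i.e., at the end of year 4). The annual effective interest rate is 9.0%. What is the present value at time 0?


PV at time 3 of the 15-year annuity-immediate:
a_n = 586 * (1-(1+0.09)^(-15))/0.09 = 4723.5634
Discount back 3 years to time 0:
PV = 4723.5634 * (1+0.09)^(-3)
= 4723.5634 * 0.772183
= 3647.4576


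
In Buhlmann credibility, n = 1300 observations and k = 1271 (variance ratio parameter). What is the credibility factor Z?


Z = n / (n + k)
= 1300 / (1300 + 1271)
= 1300 / 2571
= 0.5056


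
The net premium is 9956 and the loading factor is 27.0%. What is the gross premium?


Gross = net * (1 + loading)
= 9956 * (1 + 0.27)
= 9956 * 1.27
= 12644.12


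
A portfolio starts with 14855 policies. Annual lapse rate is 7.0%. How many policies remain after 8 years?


remaining = initial * (1 - lapse)^years
= 14855 * (1 - 0.07)^8
= 14855 * 0.559582
= 8312.5878


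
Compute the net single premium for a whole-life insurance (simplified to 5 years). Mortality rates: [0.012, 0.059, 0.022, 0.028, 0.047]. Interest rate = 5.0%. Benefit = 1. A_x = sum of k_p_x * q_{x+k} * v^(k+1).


v = 0.952381
Year 0: k_p_x=1.0, q=0.012, term=0.011429
Year 1: k_p_x=0.988, q=0.059, term=0.052873
Year 2: k_p_x=0.929708, q=0.022, term=0.017669
Year 3: k_p_x=0.909254, q=0.028, term=0.020945
Year 4: k_p_x=0.883795, q=0.047, term=0.032546
A_x = 0.1355


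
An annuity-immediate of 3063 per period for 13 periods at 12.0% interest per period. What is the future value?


FV = PMT * ((1+i)^n - 1) / i
= 3063 * ((1.12)^13 - 1) / 0.12
= 3063 * (4.363493 - 1) / 0.12
= 85853.1617


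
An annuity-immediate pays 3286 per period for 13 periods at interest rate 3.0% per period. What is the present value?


PV = PMT * (1 - (1+i)^(-n)) / i
= 3286 * (1 - (1+0.03)^(-13)) / 0.03
= 3286 * (1 - 0.680951) / 0.03
= 3286 * 10.634955
= 34946.4632


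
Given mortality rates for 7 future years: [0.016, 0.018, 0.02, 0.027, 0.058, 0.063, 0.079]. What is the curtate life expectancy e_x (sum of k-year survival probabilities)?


e_x = sum_{k=1}^{n} k_p_x
k_p_x values:
  1_p_x = 0.984
  2_p_x = 0.966288
  3_p_x = 0.946962
  4_p_x = 0.921394
  5_p_x = 0.867953
  6_p_x = 0.813272
  7_p_x = 0.749024
e_x = 6.2489


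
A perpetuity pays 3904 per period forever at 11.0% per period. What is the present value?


PV = PMT / i
= 3904 / 0.11
= 35490.9091


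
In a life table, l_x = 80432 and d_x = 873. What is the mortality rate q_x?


q_x = d_x / l_x
= 873 / 80432
= 0.0109


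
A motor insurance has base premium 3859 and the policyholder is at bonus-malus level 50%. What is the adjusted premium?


adjusted = base * BM_level / 100
= 3859 * 50 / 100
= 3859 * 0.5
= 1929.5


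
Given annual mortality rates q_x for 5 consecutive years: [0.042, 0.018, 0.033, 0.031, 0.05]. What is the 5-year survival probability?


p_k = 1 - q_k for each year
Survival = product of (1 - q_k)
= 0.958 * 0.982 * 0.967 * 0.969 * 0.95
= 0.8374


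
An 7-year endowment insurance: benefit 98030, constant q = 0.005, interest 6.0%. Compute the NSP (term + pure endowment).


Term component = 2698.6424
Pure endowment = 7_p_x * v^7 * benefit = 0.965521 * 0.665057 * 98030 = 62947.6485
NSP = 65646.2909


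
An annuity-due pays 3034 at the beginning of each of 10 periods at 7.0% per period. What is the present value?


PV_due = PMT * (1-(1+i)^(-n))/i * (1+i)
PV_immediate = 21309.5464
PV_due = 21309.5464 * 1.07
= 22801.2146


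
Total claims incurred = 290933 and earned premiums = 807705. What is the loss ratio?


Loss ratio = claims / premiums
= 290933 / 807705
= 0.3602


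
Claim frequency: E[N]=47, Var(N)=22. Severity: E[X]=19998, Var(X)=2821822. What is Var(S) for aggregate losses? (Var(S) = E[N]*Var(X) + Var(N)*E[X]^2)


Var(S) = E[N]*Var(X) + Var(N)*E[X]^2
= 47*2821822 + 22*19998^2
= 132625634 + 8798240088
= 8.9309e+09


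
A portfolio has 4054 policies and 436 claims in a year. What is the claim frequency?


frequency = claims / policies
= 436 / 4054
= 0.1075


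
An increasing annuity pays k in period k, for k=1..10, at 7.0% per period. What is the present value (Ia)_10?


(Ia)_n = sum_{k=1}^{n} k * v^k, v = 1/(1+i)
v = 0.934579
Sum computed term by term:
(Ia)_10 = 34.7391


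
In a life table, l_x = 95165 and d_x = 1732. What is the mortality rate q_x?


q_x = d_x / l_x
= 1732 / 95165
= 0.0182


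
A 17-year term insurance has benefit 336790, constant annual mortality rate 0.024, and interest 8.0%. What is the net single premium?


NSP = benefit * sum_{k=0}^{n-1} k_p_x * q * v^(k+1)
With constant q=0.024, v=0.925926
Sum = 0.189501
NSP = 336790 * 0.189501
= 63821.8783


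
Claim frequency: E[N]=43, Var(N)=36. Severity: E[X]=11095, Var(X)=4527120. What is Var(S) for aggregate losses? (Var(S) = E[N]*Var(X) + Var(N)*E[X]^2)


Var(S) = E[N]*Var(X) + Var(N)*E[X]^2
= 43*4527120 + 36*11095^2
= 194666160 + 4431564900
= 4.6262e+09


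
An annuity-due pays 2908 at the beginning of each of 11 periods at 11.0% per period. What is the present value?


PV_due = PMT * (1-(1+i)^(-n))/i * (1+i)
PV_immediate = 18048.5466
PV_due = 18048.5466 * 1.11
= 20033.8867


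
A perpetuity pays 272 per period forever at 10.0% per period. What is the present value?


PV = PMT / i
= 272 / 0.1
= 2720.0


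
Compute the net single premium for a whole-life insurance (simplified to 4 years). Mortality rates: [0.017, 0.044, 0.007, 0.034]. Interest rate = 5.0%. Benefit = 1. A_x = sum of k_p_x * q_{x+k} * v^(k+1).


v = 0.952381
Year 0: k_p_x=1.0, q=0.017, term=0.01619
Year 1: k_p_x=0.983, q=0.044, term=0.039231
Year 2: k_p_x=0.939748, q=0.007, term=0.005683
Year 3: k_p_x=0.93317, q=0.034, term=0.026103
A_x = 0.0872


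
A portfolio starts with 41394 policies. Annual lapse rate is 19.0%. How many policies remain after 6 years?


remaining = initial * (1 - lapse)^years
= 41394 * (1 - 0.19)^6
= 41394 * 0.28243
= 11690.8882


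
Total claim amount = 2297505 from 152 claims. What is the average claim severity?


severity = total / number
= 2297505 / 152
= 15115.1645


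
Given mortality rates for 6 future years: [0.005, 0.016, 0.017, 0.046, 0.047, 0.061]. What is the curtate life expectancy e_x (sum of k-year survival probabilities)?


e_x = sum_{k=1}^{n} k_p_x
k_p_x values:
  1_p_x = 0.995
  2_p_x = 0.97908
  3_p_x = 0.962436
  4_p_x = 0.918164
  5_p_x = 0.87501
  6_p_x = 0.821634
e_x = 5.5513


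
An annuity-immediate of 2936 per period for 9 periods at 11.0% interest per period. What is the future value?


FV = PMT * ((1+i)^n - 1) / i
= 2936 * ((1.11)^9 - 1) / 0.11
= 2936 * (2.558037 - 1) / 0.11
= 41585.4219


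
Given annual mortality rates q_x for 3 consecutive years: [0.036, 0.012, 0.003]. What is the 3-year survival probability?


p_k = 1 - q_k for each year
Survival = product of (1 - q_k)
= 0.964 * 0.988 * 0.997
= 0.9496


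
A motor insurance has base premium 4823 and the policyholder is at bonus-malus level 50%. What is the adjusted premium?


adjusted = base * BM_level / 100
= 4823 * 50 / 100
= 4823 * 0.5
= 2411.5


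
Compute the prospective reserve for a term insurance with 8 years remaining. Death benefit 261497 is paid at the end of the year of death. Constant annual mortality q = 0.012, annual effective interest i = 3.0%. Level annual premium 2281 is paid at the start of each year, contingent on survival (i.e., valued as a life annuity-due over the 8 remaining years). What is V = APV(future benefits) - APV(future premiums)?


v = 1/(1+i) = 0.970874
APV(future benefits) per unit = sum_{k=0}^{7} k_p_x * q * v^(k+1) = 0.080933
APV(future benefits) = 261497 * 0.080933 = 21163.8046
Life annuity-due factor ä_{x:8} = sum_{k=0}^{7} k_p_x * v^k = 6.946771
APV(future premiums) = 2281 * 6.946771 = 15845.5857
V = 21163.8046 - 15845.5857
= 5318.2189


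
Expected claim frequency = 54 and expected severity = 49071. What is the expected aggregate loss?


E[S] = E[N] * E[X]
= 54 * 49071
= 2.6498e+06


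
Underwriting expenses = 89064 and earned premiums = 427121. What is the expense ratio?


Expense ratio = expenses / premiums
= 89064 / 427121
= 0.2085


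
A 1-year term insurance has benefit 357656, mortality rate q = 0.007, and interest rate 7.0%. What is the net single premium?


NSP = benefit * q * v
v = 1/(1+i) = 0.934579
NSP = 357656 * 0.007 * 0.934579
= 2339.8056


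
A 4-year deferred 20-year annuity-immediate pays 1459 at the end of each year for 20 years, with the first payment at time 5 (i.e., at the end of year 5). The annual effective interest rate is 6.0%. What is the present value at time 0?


PV at time 4 of the 20-year annuity-immediate:
a_n = 1459 * (1-(1+0.06)^(-20))/0.06 = 16734.6151
Discount back 4 years to time 0:
PV = 16734.6151 * (1+0.06)^(-4)
= 16734.6151 * 0.792094
= 13255.3825


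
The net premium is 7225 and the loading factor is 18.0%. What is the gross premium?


Gross = net * (1 + loading)
= 7225 * (1 + 0.18)
= 7225 * 1.18
= 8525.5


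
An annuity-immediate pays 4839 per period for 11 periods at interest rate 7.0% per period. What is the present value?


PV = PMT * (1 - (1+i)^(-n)) / i
= 4839 * (1 - (1+0.07)^(-11)) / 0.07
= 4839 * (1 - 0.475093) / 0.07
= 4839 * 7.498674
= 36286.0851


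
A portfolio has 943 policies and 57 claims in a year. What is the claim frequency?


frequency = claims / policies
= 57 / 943
= 0.0604


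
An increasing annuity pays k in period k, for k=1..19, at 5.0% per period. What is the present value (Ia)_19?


(Ia)_n = sum_{k=1}^{n} k * v^k, v = 1/(1+i)
v = 0.952381
Sum computed term by term:
(Ia)_19 = 103.4128


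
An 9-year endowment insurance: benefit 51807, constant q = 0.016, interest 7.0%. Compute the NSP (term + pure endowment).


Term component = 5104.1948
Pure endowment = 9_p_x * v^9 * benefit = 0.86488 * 0.543934 * 51807 = 24371.9529
NSP = 29476.1477


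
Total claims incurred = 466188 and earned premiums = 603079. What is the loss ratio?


Loss ratio = claims / premiums
= 466188 / 603079
= 0.773


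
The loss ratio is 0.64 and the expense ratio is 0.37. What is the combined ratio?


Combined ratio = loss ratio + expense ratio
= 0.64 + 0.37
= 1.01


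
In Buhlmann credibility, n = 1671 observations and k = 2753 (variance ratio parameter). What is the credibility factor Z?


Z = n / (n + k)
= 1671 / (1671 + 2753)
= 1671 / 4424
= 0.3777


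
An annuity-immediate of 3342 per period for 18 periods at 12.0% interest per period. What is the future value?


FV = PMT * ((1+i)^n - 1) / i
= 3342 * ((1.12)^18 - 1) / 0.12
= 3342 * (7.689966 - 1) / 0.12
= 186315.5474


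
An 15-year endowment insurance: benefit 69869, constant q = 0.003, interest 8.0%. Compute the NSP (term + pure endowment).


Term component = 1764.3609
Pure endowment = 15_p_x * v^15 * benefit = 0.955933 * 0.315242 * 69869 = 21055.0157
NSP = 22819.3766


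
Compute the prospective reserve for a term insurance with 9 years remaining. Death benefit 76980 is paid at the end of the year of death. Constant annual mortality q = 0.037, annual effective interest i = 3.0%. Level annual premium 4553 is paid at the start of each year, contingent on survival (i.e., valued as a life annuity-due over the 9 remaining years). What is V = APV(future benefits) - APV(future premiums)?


v = 1/(1+i) = 0.970874
APV(future benefits) per unit = sum_{k=0}^{8} k_p_x * q * v^(k+1) = 0.25078
APV(future benefits) = 76980 * 0.25078 = 19305.0172
Life annuity-due factor ä_{x:9} = sum_{k=0}^{8} k_p_x * v^k = 6.981163
APV(future premiums) = 4553 * 6.981163 = 31785.2358
V = 19305.0172 - 31785.2358
= -12480.2186


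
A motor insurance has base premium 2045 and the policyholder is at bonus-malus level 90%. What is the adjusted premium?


adjusted = base * BM_level / 100
= 2045 * 90 / 100
= 2045 * 0.9
= 1840.5


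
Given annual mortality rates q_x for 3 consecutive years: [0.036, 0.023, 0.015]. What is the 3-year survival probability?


p_k = 1 - q_k for each year
Survival = product of (1 - q_k)
= 0.964 * 0.977 * 0.985
= 0.9277


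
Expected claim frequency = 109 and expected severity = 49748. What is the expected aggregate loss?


E[S] = E[N] * E[X]
= 109 * 49748
= 5.4225e+06


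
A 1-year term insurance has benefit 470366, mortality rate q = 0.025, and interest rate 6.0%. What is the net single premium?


NSP = benefit * q * v
v = 1/(1+i) = 0.943396
NSP = 470366 * 0.025 * 0.943396
= 11093.5377


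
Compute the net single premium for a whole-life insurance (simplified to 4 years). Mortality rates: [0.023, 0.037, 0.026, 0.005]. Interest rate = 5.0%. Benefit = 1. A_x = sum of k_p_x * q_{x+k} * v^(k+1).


v = 0.952381
Year 0: k_p_x=1.0, q=0.023, term=0.021905
Year 1: k_p_x=0.977, q=0.037, term=0.032788
Year 2: k_p_x=0.940851, q=0.026, term=0.021131
Year 3: k_p_x=0.916389, q=0.005, term=0.00377
A_x = 0.0796


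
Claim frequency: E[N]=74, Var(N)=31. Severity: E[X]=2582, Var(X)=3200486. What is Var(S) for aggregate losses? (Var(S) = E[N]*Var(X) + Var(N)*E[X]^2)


Var(S) = E[N]*Var(X) + Var(N)*E[X]^2
= 74*3200486 + 31*2582^2
= 236835964 + 206668444
= 4.4350e+08


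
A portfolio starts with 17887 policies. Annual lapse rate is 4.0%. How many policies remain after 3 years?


remaining = initial * (1 - lapse)^years
= 17887 * (1 - 0.04)^3
= 17887 * 0.884736
= 15825.2728


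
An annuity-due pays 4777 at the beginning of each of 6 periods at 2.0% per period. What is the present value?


PV_due = PMT * (1-(1+i)^(-n))/i * (1+i)
PV_immediate = 26758.0354
PV_due = 26758.0354 * 1.02
= 27293.1961


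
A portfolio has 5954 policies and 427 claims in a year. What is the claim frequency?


frequency = claims / policies
= 427 / 5954
= 0.0717


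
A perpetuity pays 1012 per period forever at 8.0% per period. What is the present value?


PV = PMT / i
= 1012 / 0.08
= 12650.0


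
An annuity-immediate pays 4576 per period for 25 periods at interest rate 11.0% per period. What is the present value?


PV = PMT * (1 - (1+i)^(-n)) / i
= 4576 * (1 - (1+0.11)^(-25)) / 0.11
= 4576 * (1 - 0.073608) / 0.11
= 4576 * 8.421745
= 38537.9036


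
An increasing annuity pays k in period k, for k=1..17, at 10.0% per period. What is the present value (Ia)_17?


(Ia)_n = sum_{k=1}^{n} k * v^k, v = 1/(1+i)
v = 0.909091
Sum computed term by term:
(Ia)_17 = 54.6035


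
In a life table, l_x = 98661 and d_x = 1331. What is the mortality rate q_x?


q_x = d_x / l_x
= 1331 / 98661
= 0.0135


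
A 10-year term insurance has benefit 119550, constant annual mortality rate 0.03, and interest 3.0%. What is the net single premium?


NSP = benefit * sum_{k=0}^{n-1} k_p_x * q * v^(k+1)
With constant q=0.03, v=0.970874
Sum = 0.225644
NSP = 119550 * 0.225644
= 26975.6921


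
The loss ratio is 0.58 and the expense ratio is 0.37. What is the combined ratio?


Combined ratio = loss ratio + expense ratio
= 0.58 + 0.37
= 0.95


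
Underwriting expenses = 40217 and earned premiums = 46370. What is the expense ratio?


Expense ratio = expenses / premiums
= 40217 / 46370
= 0.8673


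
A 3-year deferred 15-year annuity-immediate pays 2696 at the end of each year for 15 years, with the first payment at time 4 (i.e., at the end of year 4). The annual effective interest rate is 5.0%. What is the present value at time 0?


PV at time 3 of the 15-year annuity-immediate:
a_n = 2696 * (1-(1+0.05)^(-15))/0.05 = 27983.5581
Discount back 3 years to time 0:
PV = 27983.5581 * (1+0.05)^(-3)
= 27983.5581 * 0.863838
= 24173.2496


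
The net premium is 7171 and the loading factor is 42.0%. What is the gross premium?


Gross = net * (1 + loading)
= 7171 * (1 + 0.42)
= 7171 * 1.42
= 10182.82


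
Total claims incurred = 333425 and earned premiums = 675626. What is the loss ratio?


Loss ratio = claims / premiums
= 333425 / 675626
= 0.4935


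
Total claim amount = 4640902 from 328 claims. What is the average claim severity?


severity = total / number
= 4640902 / 328
= 14149.0915


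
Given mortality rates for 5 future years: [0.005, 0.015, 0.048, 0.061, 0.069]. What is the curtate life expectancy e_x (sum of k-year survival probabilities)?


e_x = sum_{k=1}^{n} k_p_x
k_p_x values:
  1_p_x = 0.995
  2_p_x = 0.980075
  3_p_x = 0.933031
  4_p_x = 0.876116
  5_p_x = 0.815664
e_x = 4.5999


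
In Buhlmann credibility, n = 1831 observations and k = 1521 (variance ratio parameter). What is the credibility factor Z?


Z = n / (n + k)
= 1831 / (1831 + 1521)
= 1831 / 3352
= 0.5462


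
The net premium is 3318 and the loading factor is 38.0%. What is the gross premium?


Gross = net * (1 + loading)
= 3318 * (1 + 0.38)
= 3318 * 1.38
= 4578.84


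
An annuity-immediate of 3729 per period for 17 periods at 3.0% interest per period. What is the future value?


FV = PMT * ((1+i)^n - 1) / i
= 3729 * ((1.03)^17 - 1) / 0.03
= 3729 * (1.652848 - 1) / 0.03
= 81148.9607


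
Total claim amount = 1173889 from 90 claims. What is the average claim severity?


severity = total / number
= 1173889 / 90
= 13043.2111


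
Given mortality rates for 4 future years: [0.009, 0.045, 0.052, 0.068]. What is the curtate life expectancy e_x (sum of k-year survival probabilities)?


e_x = sum_{k=1}^{n} k_p_x
k_p_x values:
  1_p_x = 0.991
  2_p_x = 0.946405
  3_p_x = 0.897192
  4_p_x = 0.836183
e_x = 3.6708


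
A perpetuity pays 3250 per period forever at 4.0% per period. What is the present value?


PV = PMT / i
= 3250 / 0.04
= 81250.0


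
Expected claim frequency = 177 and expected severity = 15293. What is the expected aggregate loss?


E[S] = E[N] * E[X]
= 177 * 15293
= 2.7069e+06


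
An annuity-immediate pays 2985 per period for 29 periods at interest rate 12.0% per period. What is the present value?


PV = PMT * (1 - (1+i)^(-n)) / i
= 2985 * (1 - (1+0.12)^(-29)) / 0.12
= 2985 * (1 - 0.037383) / 0.12
= 2985 * 8.021806
= 23945.091


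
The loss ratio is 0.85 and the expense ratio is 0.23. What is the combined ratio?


Combined ratio = loss ratio + expense ratio
= 0.85 + 0.23
= 1.08


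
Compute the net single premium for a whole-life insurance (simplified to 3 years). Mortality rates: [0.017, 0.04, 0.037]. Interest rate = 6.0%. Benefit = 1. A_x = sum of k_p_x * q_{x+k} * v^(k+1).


v = 0.943396
Year 0: k_p_x=1.0, q=0.017, term=0.016038
Year 1: k_p_x=0.983, q=0.04, term=0.034995
Year 2: k_p_x=0.94368, q=0.037, term=0.029316
A_x = 0.0803


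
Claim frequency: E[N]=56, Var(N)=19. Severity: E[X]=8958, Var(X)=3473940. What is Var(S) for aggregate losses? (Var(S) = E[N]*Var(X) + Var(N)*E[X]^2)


Var(S) = E[N]*Var(X) + Var(N)*E[X]^2
= 56*3473940 + 19*8958^2
= 194540640 + 1524669516
= 1.7192e+09


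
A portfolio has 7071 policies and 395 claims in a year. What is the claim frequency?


frequency = claims / policies
= 395 / 7071
= 0.0559


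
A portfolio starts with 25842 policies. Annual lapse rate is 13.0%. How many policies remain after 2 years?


remaining = initial * (1 - lapse)^years
= 25842 * (1 - 0.13)^2
= 25842 * 0.7569
= 19559.8098


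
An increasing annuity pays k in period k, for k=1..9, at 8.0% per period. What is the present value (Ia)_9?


(Ia)_n = sum_{k=1}^{n} k * v^k, v = 1/(1+i)
v = 0.925926
Sum computed term by term:
(Ia)_9 = 28.055


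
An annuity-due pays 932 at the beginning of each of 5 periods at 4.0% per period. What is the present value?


PV_due = PMT * (1-(1+i)^(-n))/i * (1+i)
PV_immediate = 4149.0984
PV_due = 4149.0984 * 1.04
= 4315.0623


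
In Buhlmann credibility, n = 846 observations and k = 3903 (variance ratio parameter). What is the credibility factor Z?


Z = n / (n + k)
= 846 / (846 + 3903)
= 846 / 4749
= 0.1781


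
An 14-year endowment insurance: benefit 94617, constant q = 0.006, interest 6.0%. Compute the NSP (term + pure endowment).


Term component = 5104.48
Pure endowment = 14_p_x * v^14 * benefit = 0.919199 * 0.442301 * 94617 = 38467.7196
NSP = 43572.1996


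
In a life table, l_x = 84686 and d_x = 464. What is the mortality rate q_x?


q_x = d_x / l_x
= 464 / 84686
= 0.0055


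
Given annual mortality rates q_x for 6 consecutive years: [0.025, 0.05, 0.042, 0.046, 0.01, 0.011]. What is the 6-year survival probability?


p_k = 1 - q_k for each year
Survival = product of (1 - q_k)
= 0.975 * 0.95 * 0.958 * 0.954 * 0.99 * 0.989
= 0.8288


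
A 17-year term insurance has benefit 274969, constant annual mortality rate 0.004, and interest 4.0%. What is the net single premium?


NSP = benefit * sum_{k=0}^{n-1} k_p_x * q * v^(k+1)
With constant q=0.004, v=0.961538
Sum = 0.047313
NSP = 274969 * 0.047313
= 13009.56


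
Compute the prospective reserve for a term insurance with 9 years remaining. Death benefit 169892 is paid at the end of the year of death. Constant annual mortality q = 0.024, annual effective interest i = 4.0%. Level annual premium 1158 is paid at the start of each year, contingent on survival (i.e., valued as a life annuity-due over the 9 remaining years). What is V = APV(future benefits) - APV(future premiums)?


v = 1/(1+i) = 0.961538
APV(future benefits) per unit = sum_{k=0}^{8} k_p_x * q * v^(k+1) = 0.163271
APV(future benefits) = 169892 * 0.163271 = 27738.5008
Life annuity-due factor ä_{x:9} = sum_{k=0}^{8} k_p_x * v^k = 7.075093
APV(future premiums) = 1158 * 7.075093 = 8192.9577
V = 27738.5008 - 8192.9577
= 19545.5431


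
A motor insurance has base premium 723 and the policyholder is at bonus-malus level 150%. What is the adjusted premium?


adjusted = base * BM_level / 100
= 723 * 150 / 100
= 723 * 1.5
= 1084.5


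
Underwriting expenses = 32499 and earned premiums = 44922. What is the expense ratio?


Expense ratio = expenses / premiums
= 32499 / 44922
= 0.7235


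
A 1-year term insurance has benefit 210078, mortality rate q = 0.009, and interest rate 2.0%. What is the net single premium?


NSP = benefit * q * v
v = 1/(1+i) = 0.980392
NSP = 210078 * 0.009 * 0.980392
= 1853.6294


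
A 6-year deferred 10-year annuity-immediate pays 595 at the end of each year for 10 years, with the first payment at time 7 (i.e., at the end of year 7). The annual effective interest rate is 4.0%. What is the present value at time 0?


PV at time 6 of the 10-year annuity-immediate:
a_n = 595 * (1-(1+0.04)^(-10))/0.04 = 4825.983
Discount back 6 years to time 0:
PV = 4825.983 * (1+0.04)^(-6)
= 4825.983 * 0.790315
= 3814.0445


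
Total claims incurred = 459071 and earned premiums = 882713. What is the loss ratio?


Loss ratio = claims / premiums
= 459071 / 882713
= 0.5201


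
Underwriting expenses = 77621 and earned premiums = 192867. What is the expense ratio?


Expense ratio = expenses / premiums
= 77621 / 192867
= 0.4025


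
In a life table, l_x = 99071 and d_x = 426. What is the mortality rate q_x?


q_x = d_x / l_x
= 426 / 99071
= 0.0043


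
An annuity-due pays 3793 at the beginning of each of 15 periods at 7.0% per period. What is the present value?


PV_due = PMT * (1-(1+i)^(-n))/i * (1+i)
PV_immediate = 34546.3178
PV_due = 34546.3178 * 1.07
= 36964.5601


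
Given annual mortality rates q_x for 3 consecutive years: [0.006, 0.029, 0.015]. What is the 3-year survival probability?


p_k = 1 - q_k for each year
Survival = product of (1 - q_k)
= 0.994 * 0.971 * 0.985
= 0.9507


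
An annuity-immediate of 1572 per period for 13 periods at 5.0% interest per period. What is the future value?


FV = PMT * ((1+i)^n - 1) / i
= 1572 * ((1.05)^13 - 1) / 0.05
= 1572 * (1.885649 - 1) / 0.05
= 27844.809


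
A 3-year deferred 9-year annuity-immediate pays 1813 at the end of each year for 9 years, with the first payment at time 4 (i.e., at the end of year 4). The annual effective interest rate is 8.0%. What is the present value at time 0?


PV at time 3 of the 9-year annuity-immediate:
a_n = 1813 * (1-(1+0.08)^(-9))/0.08 = 11325.6078
Discount back 3 years to time 0:
PV = 11325.6078 * (1+0.08)^(-3)
= 11325.6078 * 0.793832
= 8990.6326


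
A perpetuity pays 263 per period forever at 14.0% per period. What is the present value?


PV = PMT / i
= 263 / 0.14
= 1878.5714


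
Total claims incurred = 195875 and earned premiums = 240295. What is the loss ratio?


Loss ratio = claims / premiums
= 195875 / 240295
= 0.8151


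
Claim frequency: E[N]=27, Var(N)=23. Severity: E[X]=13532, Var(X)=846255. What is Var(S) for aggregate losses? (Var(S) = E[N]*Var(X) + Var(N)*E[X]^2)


Var(S) = E[N]*Var(X) + Var(N)*E[X]^2
= 27*846255 + 23*13532^2
= 22848885 + 4211645552
= 4.2345e+09


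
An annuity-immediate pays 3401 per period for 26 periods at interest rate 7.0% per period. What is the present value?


PV = PMT * (1 - (1+i)^(-n)) / i
= 3401 * (1 - (1+0.07)^(-26)) / 0.07
= 3401 * (1 - 0.172195) / 0.07
= 3401 * 11.825779
= 40219.4733


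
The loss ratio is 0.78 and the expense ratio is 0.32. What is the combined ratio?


Combined ratio = loss ratio + expense ratio
= 0.78 + 0.32
= 1.1


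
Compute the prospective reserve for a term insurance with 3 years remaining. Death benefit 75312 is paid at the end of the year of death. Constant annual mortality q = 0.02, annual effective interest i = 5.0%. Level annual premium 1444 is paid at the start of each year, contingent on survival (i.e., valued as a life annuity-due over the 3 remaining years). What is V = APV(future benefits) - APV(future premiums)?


v = 1/(1+i) = 0.952381
APV(future benefits) per unit = sum_{k=0}^{2} k_p_x * q * v^(k+1) = 0.053418
APV(future benefits) = 75312 * 0.053418 = 4023.0156
Life annuity-due factor ä_{x:3} = sum_{k=0}^{2} k_p_x * v^k = 2.804444
APV(future premiums) = 1444 * 2.804444 = 4049.6178
V = 4023.0156 - 4049.6178
= -26.6022


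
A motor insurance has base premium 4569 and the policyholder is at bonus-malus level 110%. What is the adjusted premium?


adjusted = base * BM_level / 100
= 4569 * 110 / 100
= 4569 * 1.1
= 5025.9


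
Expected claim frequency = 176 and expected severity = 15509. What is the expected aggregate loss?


E[S] = E[N] * E[X]
= 176 * 15509
= 2.7296e+06


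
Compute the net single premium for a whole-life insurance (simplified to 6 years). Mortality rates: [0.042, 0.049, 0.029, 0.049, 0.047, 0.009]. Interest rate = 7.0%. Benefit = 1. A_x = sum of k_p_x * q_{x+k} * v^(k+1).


v = 0.934579
Year 0: k_p_x=1.0, q=0.042, term=0.039252
Year 1: k_p_x=0.958, q=0.049, term=0.041001
Year 2: k_p_x=0.911058, q=0.029, term=0.021567
Year 3: k_p_x=0.884637, q=0.049, term=0.033069
Year 4: k_p_x=0.84129, q=0.047, term=0.028192
Year 5: k_p_x=0.801749, q=0.009, term=0.004808
A_x = 0.1679


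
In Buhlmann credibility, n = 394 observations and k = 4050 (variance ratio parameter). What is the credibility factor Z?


Z = n / (n + k)
= 394 / (394 + 4050)
= 394 / 4444
= 0.0887


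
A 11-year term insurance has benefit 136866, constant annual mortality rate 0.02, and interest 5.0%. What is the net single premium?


NSP = benefit * sum_{k=0}^{n-1} k_p_x * q * v^(k+1)
With constant q=0.02, v=0.952381
Sum = 0.151951
NSP = 136866 * 0.151951
= 20796.9437


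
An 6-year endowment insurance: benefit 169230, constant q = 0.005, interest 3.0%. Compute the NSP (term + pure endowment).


Term component = 4528.7955
Pure endowment = 6_p_x * v^6 * benefit = 0.970373 * 0.837484 * 169230 = 137528.4317
NSP = 142057.2272


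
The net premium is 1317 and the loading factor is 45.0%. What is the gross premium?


Gross = net * (1 + loading)
= 1317 * (1 + 0.45)
= 1317 * 1.45
= 1909.65


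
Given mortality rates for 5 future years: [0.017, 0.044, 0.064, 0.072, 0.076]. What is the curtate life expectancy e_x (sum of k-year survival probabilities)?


e_x = sum_{k=1}^{n} k_p_x
k_p_x values:
  1_p_x = 0.983
  2_p_x = 0.939748
  3_p_x = 0.879604
  4_p_x = 0.816273
  5_p_x = 0.754236
e_x = 4.3729


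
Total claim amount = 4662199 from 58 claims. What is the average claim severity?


severity = total / number
= 4662199 / 58
= 80382.7414


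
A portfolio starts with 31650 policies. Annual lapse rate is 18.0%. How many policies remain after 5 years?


remaining = initial * (1 - lapse)^years
= 31650 * (1 - 0.18)^5
= 31650 * 0.37074
= 11733.916
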